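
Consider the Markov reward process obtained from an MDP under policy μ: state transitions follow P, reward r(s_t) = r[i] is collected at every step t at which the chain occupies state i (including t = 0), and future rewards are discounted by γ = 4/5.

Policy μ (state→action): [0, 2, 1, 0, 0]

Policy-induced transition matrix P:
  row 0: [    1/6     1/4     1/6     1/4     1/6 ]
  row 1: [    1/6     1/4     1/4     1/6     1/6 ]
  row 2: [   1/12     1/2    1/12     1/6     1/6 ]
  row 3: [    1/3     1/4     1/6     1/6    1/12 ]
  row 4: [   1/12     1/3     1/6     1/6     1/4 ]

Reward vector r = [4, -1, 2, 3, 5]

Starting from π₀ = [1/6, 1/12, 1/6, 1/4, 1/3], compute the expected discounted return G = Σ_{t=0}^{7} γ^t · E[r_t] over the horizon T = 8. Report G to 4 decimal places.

G = 9.9348

t=0: π = [0.1667, 0.0833, 0.1667, 0.2500, 0.3333], E[r] = 3.3333, γ^t·E[r] = 3.333333, running G = 3.333333
t=1: π = [0.1667, 0.3194, 0.1597, 0.1806, 0.1736], E[r] = 2.0764, γ^t·E[r] = 1.661111, running G = 4.994444
t=2: π = [0.1690, 0.3044, 0.1800, 0.1806, 0.1661], E[r] = 2.1036, γ^t·E[r] = 1.346296, running G = 6.340741
t=3: π = [0.1679, 0.3088, 0.1770, 0.1807, 0.1655], E[r] = 2.0865, γ^t·E[r] = 1.068272, running G = 7.409012
t=4: π = [0.1683, 0.3080, 0.1776, 0.1807, 0.1654], E[r] = 2.0892, γ^t·E[r] = 0.855735, running G = 8.264747
t=5: π = [0.1682, 0.3082, 0.1775, 0.1807, 0.1654], E[r] = 2.0887, γ^t·E[r] = 0.684414, running G = 8.949161
t=6: π = [0.1682, 0.3082, 0.1776, 0.1807, 0.1654], E[r] = 2.0888, γ^t·E[r] = 0.547558, running G = 9.496719
t=7: π = [0.1682, 0.3082, 0.1776, 0.1807, 0.1654], E[r] = 2.0887, γ^t·E[r] = 0.438043, running G = 9.934762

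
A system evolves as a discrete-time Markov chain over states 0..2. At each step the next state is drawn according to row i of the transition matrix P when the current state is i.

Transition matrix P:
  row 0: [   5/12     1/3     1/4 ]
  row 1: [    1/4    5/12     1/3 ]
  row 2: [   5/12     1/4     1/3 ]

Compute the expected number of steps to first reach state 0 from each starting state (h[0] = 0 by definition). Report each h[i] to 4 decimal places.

First-step conditioning: h[0] = 0; for i ≠ 0, h[i] = 1 + Σ_k P[i][k]·h[k].
  h[1] = 1 + 5/12·h[1] + 1/3·h[2]
  h[2] = 1 + 1/4·h[1] + 1/3·h[2]
Solving the 2×2 linear system over states ≠ 0 gives exactly h = [0, 36/11, 30/11] (h[0] = 0 is the target).

h = [0.0000, 3.2727, 2.7273]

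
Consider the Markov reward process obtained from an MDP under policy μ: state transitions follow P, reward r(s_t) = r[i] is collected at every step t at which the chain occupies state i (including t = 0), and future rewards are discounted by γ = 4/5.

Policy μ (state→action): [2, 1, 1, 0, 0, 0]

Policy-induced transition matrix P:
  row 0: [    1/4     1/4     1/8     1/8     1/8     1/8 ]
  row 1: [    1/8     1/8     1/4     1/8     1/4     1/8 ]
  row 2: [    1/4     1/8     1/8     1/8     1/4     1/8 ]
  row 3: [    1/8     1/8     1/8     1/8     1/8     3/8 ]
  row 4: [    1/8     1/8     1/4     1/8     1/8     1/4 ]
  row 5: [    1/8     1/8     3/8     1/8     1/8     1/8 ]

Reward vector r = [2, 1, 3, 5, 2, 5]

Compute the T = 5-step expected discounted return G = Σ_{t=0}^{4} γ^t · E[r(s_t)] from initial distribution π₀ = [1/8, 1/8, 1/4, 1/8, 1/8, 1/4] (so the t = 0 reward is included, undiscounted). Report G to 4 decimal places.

G = 10.2618

t=0: π = [0.1250, 0.1250, 0.2500, 0.1250, 0.1250, 0.2500], E[r] = 3.2500, γ^t·E[r] = 3.250000, running G = 3.250000
t=1: π = [0.1719, 0.1406, 0.2188, 0.1250, 0.1719, 0.1719], E[r] = 2.9688, γ^t·E[r] = 2.375000, running G = 5.625000
t=2: π = [0.1738, 0.1465, 0.2070, 0.1250, 0.1699, 0.1777], E[r] = 2.9688, γ^t·E[r] = 1.900000, running G = 7.525000
t=3: π = [0.1726, 0.1467, 0.2090, 0.1250, 0.1692, 0.1775], E[r] = 2.9697, γ^t·E[r] = 1.520500, running G = 9.045500
t=4: π = [0.1727, 0.1466, 0.2089, 0.1250, 0.1695, 0.1774], E[r] = 2.9695, γ^t·E[r] = 1.216300, running G = 10.261800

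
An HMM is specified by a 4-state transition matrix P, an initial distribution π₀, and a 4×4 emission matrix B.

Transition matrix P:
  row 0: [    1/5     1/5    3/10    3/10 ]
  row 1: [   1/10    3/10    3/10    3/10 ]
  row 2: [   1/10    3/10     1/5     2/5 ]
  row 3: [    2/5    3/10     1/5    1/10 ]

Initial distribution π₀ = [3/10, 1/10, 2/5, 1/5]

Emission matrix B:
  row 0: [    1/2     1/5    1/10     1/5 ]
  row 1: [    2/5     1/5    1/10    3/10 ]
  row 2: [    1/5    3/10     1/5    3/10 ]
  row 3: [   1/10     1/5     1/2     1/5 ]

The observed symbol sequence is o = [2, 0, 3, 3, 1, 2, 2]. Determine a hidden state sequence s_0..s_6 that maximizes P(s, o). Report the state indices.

path = [3, 0, 2, 1, 2, 3, 3]

t=0: δ = [3.000e-02, 1.000e-02, 8.000e-02, 1.000e-01]  (obs o_0=2)
t=1: δ = [2.000e-02, 1.200e-02, 4.000e-03, 3.200e-03]  ψ = [3, 3, 3, 2]  (obs o_1=0)
t=2: δ = [8.000e-04, 1.200e-03, 1.800e-03, 1.200e-03]  ψ = [0, 0, 0, 0]  (obs o_2=3)
t=3: δ = [9.600e-05, 1.620e-04, 1.080e-04, 1.440e-04]  ψ = [3, 2, 1, 2]  (obs o_3=3)
t=4: δ = [1.152e-05, 9.720e-06, 1.458e-05, 9.720e-06]  ψ = [3, 1, 1, 1]  (obs o_4=1)
t=5: δ = [3.888e-07, 4.374e-07, 6.912e-07, 2.916e-06]  ψ = [3, 2, 0, 2]  (obs o_5=2)
t=6: δ = [1.166e-07, 8.748e-08, 1.166e-07, 1.458e-07]  ψ = [3, 3, 3, 3]  (obs o_6=2)
backtrack: best end state = 3; path = [3, 0, 2, 1, 2, 3, 3]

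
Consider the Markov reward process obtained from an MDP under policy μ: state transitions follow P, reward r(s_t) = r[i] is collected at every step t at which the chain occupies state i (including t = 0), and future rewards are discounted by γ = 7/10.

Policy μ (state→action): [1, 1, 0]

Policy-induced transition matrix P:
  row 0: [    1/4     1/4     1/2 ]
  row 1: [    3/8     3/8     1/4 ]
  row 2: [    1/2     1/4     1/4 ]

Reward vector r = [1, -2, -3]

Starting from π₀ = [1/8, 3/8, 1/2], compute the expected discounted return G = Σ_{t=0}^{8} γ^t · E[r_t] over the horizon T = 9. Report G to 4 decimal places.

G = -4.7002

t=0: π = [0.1250, 0.3750, 0.5000], E[r] = -2.1250, γ^t·E[r] = -2.125000, running G = -2.125000
t=1: π = [0.4219, 0.2969, 0.2813], E[r] = -1.0156, γ^t·E[r] = -0.710938, running G = -2.835938
t=2: π = [0.3574, 0.2871, 0.3555], E[r] = -1.2832, γ^t·E[r] = -0.628770, running G = -3.464707
t=3: π = [0.3748, 0.2859, 0.3394], E[r] = -1.2151, γ^t·E[r] = -0.416775, running G = -3.881482
t=4: π = [0.3706, 0.2857, 0.3437], E[r] = -1.2320, γ^t·E[r] = -0.295795, running G = -4.177277
t=5: π = [0.3716, 0.2857, 0.3426], E[r] = -1.2277, γ^t·E[r] = -0.206344, running G = -4.383621
t=6: π = [0.3714, 0.2857, 0.3429], E[r] = -1.2288, γ^t·E[r] = -0.144565, running G = -4.528186
t=7: π = [0.3714, 0.2857, 0.3428], E[r] = -1.2285, γ^t·E[r] = -0.101174, running G = -4.629360
t=8: π = [0.3714, 0.2857, 0.3429], E[r] = -1.2286, γ^t·E[r] = -0.070825, running G = -4.700185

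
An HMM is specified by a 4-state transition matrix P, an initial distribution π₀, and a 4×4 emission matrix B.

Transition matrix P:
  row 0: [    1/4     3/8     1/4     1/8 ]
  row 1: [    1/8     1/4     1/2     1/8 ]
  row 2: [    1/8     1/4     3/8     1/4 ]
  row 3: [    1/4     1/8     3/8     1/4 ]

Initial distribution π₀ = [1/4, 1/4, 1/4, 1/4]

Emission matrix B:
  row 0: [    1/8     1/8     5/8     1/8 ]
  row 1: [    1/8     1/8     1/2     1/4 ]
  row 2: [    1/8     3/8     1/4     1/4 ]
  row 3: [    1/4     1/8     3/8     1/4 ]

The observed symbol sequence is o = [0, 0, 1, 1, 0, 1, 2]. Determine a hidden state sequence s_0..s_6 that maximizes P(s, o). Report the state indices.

path = [3, 3, 2, 2, 3, 2, 1]

t=0: δ = [3.125e-02, 3.125e-02, 3.125e-02, 6.250e-02]  (obs o_0=0)
t=1: δ = [1.953e-03, 1.465e-03, 2.930e-03, 3.906e-03]  ψ = [3, 0, 3, 3]  (obs o_1=0)
t=2: δ = [1.221e-04, 9.155e-05, 5.493e-04, 1.221e-04]  ψ = [3, 0, 3, 3]  (obs o_2=1)
t=3: δ = [8.583e-06, 1.717e-05, 7.725e-05, 1.717e-05]  ψ = [2, 2, 2, 2]  (obs o_3=1)
t=4: δ = [1.207e-06, 2.414e-06, 3.621e-06, 4.828e-06]  ψ = [2, 2, 2, 2]  (obs o_4=0)
t=5: δ = [1.509e-07, 1.132e-07, 6.789e-07, 1.509e-07]  ψ = [3, 2, 3, 3]  (obs o_5=1)
t=6: δ = [5.304e-08, 8.487e-08, 6.365e-08, 6.365e-08]  ψ = [2, 2, 2, 2]  (obs o_6=2)
backtrack: best end state = 1; path = [3, 3, 2, 2, 3, 2, 1]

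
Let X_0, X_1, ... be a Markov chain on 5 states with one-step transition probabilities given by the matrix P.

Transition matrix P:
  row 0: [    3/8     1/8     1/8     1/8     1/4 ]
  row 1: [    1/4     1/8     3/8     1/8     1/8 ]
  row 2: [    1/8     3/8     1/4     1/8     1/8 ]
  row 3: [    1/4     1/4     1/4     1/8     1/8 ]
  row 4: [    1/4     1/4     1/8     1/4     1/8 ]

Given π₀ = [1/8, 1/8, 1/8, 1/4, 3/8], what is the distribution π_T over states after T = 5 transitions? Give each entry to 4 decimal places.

π = [0.2534, 0.2192, 0.2261, 0.1446, 0.1567]

t=0: π = [0.1250, 0.1250, 0.1250, 0.2500, 0.3750]
t=1: π = [0.2500, 0.2344, 0.2031, 0.1719, 0.1406]
t=2: π = [0.2559, 0.2148, 0.2305, 0.1426, 0.1563]
t=3: π = [0.2532, 0.2200, 0.2253, 0.1445, 0.1570]
t=4: π = [0.2535, 0.2190, 0.2262, 0.1446, 0.1566]
t=5: π = [0.2534, 0.2192, 0.2261, 0.1446, 0.1567]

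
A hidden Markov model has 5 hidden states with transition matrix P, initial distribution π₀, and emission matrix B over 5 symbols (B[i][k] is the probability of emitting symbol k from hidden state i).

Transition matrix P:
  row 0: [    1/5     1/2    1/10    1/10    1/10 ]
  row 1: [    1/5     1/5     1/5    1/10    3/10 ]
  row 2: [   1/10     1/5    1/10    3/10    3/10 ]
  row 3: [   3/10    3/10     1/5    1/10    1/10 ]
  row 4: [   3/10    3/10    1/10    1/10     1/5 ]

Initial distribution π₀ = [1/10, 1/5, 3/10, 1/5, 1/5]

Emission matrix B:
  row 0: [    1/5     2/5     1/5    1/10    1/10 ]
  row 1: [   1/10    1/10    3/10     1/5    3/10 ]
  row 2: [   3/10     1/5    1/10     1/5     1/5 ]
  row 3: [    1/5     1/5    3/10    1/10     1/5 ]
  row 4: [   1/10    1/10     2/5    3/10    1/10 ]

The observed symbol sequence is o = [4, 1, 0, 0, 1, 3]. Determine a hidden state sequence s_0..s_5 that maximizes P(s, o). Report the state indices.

path = [2, 3, 2, 3, 0, 1]

t=0: δ = [1.000e-02, 6.000e-02, 6.000e-02, 4.000e-02, 2.000e-02]  (obs o_0=4)
t=1: δ = [4.800e-03, 1.200e-03, 2.400e-03, 3.600e-03, 1.800e-03]  ψ = [1, 1, 1, 2, 1]  (obs o_1=1)
t=2: δ = [2.160e-04, 2.400e-04, 2.160e-04, 1.440e-04, 7.200e-05]  ψ = [3, 0, 3, 2, 2]  (obs o_2=0)
t=3: δ = [9.600e-06, 1.080e-05, 1.440e-05, 1.296e-05, 7.200e-06]  ψ = [1, 0, 1, 2, 1]  (obs o_3=0)
t=4: δ = [1.555e-06, 4.800e-07, 5.184e-07, 8.640e-07, 4.320e-07]  ψ = [3, 0, 3, 2, 2]  (obs o_4=1)
t=5: δ = [3.110e-08, 1.555e-07, 3.456e-08, 1.555e-08, 4.666e-08]  ψ = [0, 0, 3, 0, 0]  (obs o_5=3)
backtrack: best end state = 1; path = [2, 3, 2, 3, 0, 1]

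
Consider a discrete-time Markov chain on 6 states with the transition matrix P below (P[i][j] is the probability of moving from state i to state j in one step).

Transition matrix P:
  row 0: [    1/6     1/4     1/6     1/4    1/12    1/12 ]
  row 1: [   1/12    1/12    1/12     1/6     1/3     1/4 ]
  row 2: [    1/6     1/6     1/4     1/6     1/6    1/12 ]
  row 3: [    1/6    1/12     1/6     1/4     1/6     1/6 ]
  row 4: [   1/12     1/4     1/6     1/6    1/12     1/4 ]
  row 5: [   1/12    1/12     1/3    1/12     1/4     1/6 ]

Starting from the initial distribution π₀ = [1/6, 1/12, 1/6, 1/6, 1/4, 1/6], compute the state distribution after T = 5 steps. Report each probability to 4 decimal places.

π = [0.1251, 0.1508, 0.1985, 0.1780, 0.1802, 0.1673]

t=0: π = [0.1667, 0.0833, 0.1667, 0.1667, 0.2500, 0.1667]
t=1: π = [0.1250, 0.1667, 0.2014, 0.1806, 0.1597, 0.1667]
t=2: π = [0.1256, 0.1476, 0.1973, 0.1782, 0.1846, 0.1667]
t=3: π = [0.1251, 0.1515, 0.1986, 0.1781, 0.1793, 0.1674]
t=4: π = [0.1251, 0.1506, 0.1985, 0.1780, 0.1805, 0.1673]
t=5: π = [0.1251, 0.1508, 0.1985, 0.1780, 0.1802, 0.1673]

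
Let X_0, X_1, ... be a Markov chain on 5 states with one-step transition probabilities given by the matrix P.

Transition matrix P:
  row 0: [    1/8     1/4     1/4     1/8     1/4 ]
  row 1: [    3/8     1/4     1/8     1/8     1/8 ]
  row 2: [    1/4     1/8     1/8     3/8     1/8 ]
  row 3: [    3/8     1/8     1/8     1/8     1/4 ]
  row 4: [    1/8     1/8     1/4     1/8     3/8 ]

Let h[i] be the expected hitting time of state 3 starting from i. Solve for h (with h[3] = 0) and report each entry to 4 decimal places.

h = [5.7109, 5.8745, 4.4263, 0.0000, 5.6876]

First-step conditioning: h[3] = 0; for i ≠ 3, h[i] = 1 + Σ_k P[i][k]·h[k].
  h[0] = 1 + 1/8·h[0] + 1/4·h[1] + 1/4·h[2] + 1/4·h[4]
  h[1] = 1 + 3/8·h[0] + 1/4·h[1] + 1/8·h[2] + 1/8·h[4]
  h[2] = 1 + 1/4·h[0] + 1/8·h[1] + 1/8·h[2] + 1/8·h[4]
  h[4] = 1 + 1/8·h[0] + 1/8·h[1] + 1/4·h[2] + 3/8·h[4]
Solving the 4×4 linear system over states ≠ 3 gives exactly h = [3912/685, 4024/685, 3032/685, 0, 3896/685] (h[3] = 0 is the target).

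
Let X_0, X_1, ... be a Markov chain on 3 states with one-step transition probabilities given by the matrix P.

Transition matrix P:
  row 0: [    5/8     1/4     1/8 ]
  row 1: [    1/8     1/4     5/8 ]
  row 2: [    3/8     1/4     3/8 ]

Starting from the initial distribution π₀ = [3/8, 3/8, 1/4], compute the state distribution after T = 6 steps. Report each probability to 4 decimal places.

t=0: π = [0.3750, 0.3750, 0.2500]
t=1: π = [0.3750, 0.2500, 0.3750]
t=2: π = [0.4063, 0.2500, 0.3438]
t=3: π = [0.4141, 0.2500, 0.3359]
t=4: π = [0.4160, 0.2500, 0.3340]
t=5: π = [0.4165, 0.2500, 0.3335]
t=6: π = [0.4166, 0.2500, 0.3334]

π = [0.4166, 0.2500, 0.3334]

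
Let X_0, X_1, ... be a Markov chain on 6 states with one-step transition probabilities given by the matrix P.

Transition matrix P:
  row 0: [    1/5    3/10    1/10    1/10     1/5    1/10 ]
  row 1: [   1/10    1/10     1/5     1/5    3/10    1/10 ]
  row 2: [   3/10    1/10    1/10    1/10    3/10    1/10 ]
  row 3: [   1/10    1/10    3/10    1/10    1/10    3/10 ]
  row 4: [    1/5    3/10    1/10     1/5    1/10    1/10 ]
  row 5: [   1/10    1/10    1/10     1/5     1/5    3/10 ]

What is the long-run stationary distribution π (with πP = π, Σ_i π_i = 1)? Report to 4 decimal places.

π = [0.1659, 0.1726, 0.1479, 0.1533, 0.1970, 0.1633]

Balance equations π_j = Σ_i π_i·P[i][j]:
  π_0 = 1/5·π_0 + 1/10·π_1 + 3/10·π_2 + 1/10·π_3 + 1/5·π_4 + 1/10·π_5
  π_1 = 3/10·π_0 + 1/10·π_1 + 1/10·π_2 + 1/10·π_3 + 3/10·π_4 + 1/10·π_5
  π_2 = 1/10·π_0 + 1/5·π_1 + 1/10·π_2 + 3/10·π_3 + 1/10·π_4 + 1/10·π_5
  π_3 = 1/10·π_0 + 1/5·π_1 + 1/10·π_2 + 1/10·π_3 + 1/5·π_4 + 1/5·π_5
  π_4 = 1/5·π_0 + 3/10·π_1 + 3/10·π_2 + 1/10·π_3 + 1/10·π_4 + 1/5·π_5
  normalize: π_0 + π_1 + π_2 + π_3 + π_4 + π_5 = 1
Solving the linear system gives exactly π = [2993/18044, 1557/9022, 2669/18044, 1383/9022, 3555/18044, 2947/18044].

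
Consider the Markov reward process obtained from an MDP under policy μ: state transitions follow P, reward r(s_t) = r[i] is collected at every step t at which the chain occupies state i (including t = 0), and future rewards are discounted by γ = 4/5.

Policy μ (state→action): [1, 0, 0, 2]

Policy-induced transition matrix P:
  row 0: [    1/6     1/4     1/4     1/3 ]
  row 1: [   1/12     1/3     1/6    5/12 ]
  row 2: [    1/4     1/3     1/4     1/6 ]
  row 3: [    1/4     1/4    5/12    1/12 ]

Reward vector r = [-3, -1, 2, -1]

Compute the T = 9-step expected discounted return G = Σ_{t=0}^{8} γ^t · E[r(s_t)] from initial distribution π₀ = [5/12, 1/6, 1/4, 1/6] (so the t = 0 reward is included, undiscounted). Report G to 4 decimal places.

G = -2.9859

t=0: π = [0.4167, 0.1667, 0.2500, 0.1667], E[r] = -1.0833, γ^t·E[r] = -1.083333, running G = -1.083333
t=1: π = [0.1875, 0.2847, 0.2639, 0.2639], E[r] = -0.5833, γ^t·E[r] = -0.466667, running G = -1.550000
t=2: π = [0.1869, 0.2957, 0.2703, 0.2471], E[r] = -0.5631, γ^t·E[r] = -0.360370, running G = -1.910370
t=3: π = [0.1851, 0.2972, 0.2665, 0.2512], E[r] = -0.5707, γ^t·E[r] = -0.292173, running G = -2.202543
t=4: π = [0.1850, 0.2970, 0.2671, 0.2509], E[r] = -0.5688, γ^t·E[r] = -0.232981, running G = -2.435524
t=5: π = [0.1851, 0.2970, 0.2671, 0.2508], E[r] = -0.5690, γ^t·E[r] = -0.186440, running G = -2.621964
t=6: π = [0.1851, 0.2970, 0.2671, 0.2509], E[r] = -0.5690, γ^t·E[r] = -0.149155, running G = -2.771119
t=7: π = [0.1851, 0.2970, 0.2671, 0.2509], E[r] = -0.5690, γ^t·E[r] = -0.119322, running G = -2.890441
t=8: π = [0.1851, 0.2970, 0.2671, 0.2509], E[r] = -0.5690, γ^t·E[r] = -0.095458, running G = -2.985899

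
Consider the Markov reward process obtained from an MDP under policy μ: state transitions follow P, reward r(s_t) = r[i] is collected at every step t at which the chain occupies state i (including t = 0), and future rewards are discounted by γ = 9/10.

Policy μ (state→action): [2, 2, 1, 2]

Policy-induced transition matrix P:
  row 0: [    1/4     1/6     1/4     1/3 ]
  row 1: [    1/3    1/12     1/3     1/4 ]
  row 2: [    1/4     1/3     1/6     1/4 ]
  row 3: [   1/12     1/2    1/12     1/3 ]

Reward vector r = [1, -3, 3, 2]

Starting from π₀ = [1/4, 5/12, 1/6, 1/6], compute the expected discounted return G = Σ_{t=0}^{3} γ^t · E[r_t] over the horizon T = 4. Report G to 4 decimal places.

t=0: π = [0.2500, 0.4167, 0.1667, 0.1667], E[r] = -0.1667, γ^t·E[r] = -0.166667, running G = -0.166667
t=1: π = [0.2569, 0.2153, 0.2431, 0.2847], E[r] = 0.9097, γ^t·E[r] = 0.818750, running G = 0.652083
t=2: π = [0.2205, 0.2841, 0.2002, 0.2951], E[r] = 0.5590, γ^t·E[r] = 0.452813, running G = 1.104896
t=3: π = [0.2245, 0.2747, 0.2078, 0.2930], E[r] = 0.6096, γ^t·E[r] = 0.444410, running G = 1.549306

G = 1.5493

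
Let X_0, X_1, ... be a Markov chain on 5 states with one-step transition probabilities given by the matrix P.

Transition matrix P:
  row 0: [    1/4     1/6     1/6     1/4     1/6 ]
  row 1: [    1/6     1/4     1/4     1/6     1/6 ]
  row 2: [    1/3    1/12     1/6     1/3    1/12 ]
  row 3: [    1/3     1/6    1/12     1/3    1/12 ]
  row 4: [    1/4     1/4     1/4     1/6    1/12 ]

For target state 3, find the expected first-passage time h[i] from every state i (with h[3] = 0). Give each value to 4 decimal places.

h = [4.1709, 4.5135, 3.7684, 0.0000, 4.4871]

First-step conditioning: h[3] = 0; for i ≠ 3, h[i] = 1 + Σ_k P[i][k]·h[k].
  h[0] = 1 + 1/4·h[0] + 1/6·h[1] + 1/6·h[2] + 1/6·h[4]
  h[1] = 1 + 1/6·h[0] + 1/4·h[1] + 1/4·h[2] + 1/6·h[4]
  h[2] = 1 + 1/3·h[0] + 1/12·h[1] + 1/6·h[2] + 1/12·h[4]
  h[4] = 1 + 1/4·h[0] + 1/4·h[1] + 1/4·h[2] + 1/12·h[4]
Solving the 4×4 linear system over states ≠ 3 gives exactly h = [20892/5009, 22608/5009, 18876/5009, 0, 22476/5009] (h[3] = 0 is the target).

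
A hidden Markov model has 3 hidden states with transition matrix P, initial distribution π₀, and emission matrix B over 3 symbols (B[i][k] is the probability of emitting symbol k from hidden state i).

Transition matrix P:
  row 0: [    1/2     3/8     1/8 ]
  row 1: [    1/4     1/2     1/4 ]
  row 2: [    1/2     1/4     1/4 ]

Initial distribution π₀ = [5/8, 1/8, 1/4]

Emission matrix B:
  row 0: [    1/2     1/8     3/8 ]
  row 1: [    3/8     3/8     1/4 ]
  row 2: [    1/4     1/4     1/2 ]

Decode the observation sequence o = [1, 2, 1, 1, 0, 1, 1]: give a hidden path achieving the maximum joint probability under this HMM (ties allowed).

t=0: δ = [7.812e-02, 4.688e-02, 6.250e-02]  (obs o_0=1)
t=1: δ = [1.465e-02, 7.324e-03, 7.812e-03]  ψ = [0, 0, 2]  (obs o_1=2)
t=2: δ = [9.155e-04, 2.060e-03, 4.883e-04]  ψ = [0, 0, 2]  (obs o_2=1)
t=3: δ = [6.437e-05, 3.862e-04, 1.287e-04]  ψ = [1, 1, 1]  (obs o_3=1)
t=4: δ = [4.828e-05, 7.242e-05, 2.414e-05]  ψ = [1, 1, 1]  (obs o_4=0)
t=5: δ = [3.017e-06, 1.358e-05, 4.526e-06]  ψ = [0, 1, 1]  (obs o_5=1)
t=6: δ = [4.243e-07, 2.546e-06, 8.487e-07]  ψ = [1, 1, 1]  (obs o_6=1)
backtrack: best end state = 1; path = [0, 0, 1, 1, 1, 1, 1]

path = [0, 0, 1, 1, 1, 1, 1]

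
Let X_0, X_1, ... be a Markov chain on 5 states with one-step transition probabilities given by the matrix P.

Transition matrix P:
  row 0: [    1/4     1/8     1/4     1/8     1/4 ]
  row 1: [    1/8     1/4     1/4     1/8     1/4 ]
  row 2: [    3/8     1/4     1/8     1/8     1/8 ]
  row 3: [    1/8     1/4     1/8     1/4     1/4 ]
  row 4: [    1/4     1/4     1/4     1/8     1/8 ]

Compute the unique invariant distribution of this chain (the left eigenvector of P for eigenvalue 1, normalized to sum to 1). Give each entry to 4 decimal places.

Balance equations π_j = Σ_i π_i·P[i][j]:
  π_0 = 1/4·π_0 + 1/8·π_1 + 3/8·π_2 + 1/8·π_3 + 1/4·π_4
  π_1 = 1/8·π_0 + 1/4·π_1 + 1/4·π_2 + 1/4·π_3 + 1/4·π_4
  π_2 = 1/4·π_0 + 1/4·π_1 + 1/8·π_2 + 1/8·π_3 + 1/4·π_4
  π_3 = 1/8·π_0 + 1/8·π_1 + 1/8·π_2 + 1/4·π_3 + 1/8·π_4
  normalize: π_0 + π_1 + π_2 + π_3 + π_4 = 1
Solving the linear system gives exactly π = [914/3969, 878/3969, 13/63, 1/7, 113/567].

π = [0.2303, 0.2212, 0.2063, 0.1429, 0.1993]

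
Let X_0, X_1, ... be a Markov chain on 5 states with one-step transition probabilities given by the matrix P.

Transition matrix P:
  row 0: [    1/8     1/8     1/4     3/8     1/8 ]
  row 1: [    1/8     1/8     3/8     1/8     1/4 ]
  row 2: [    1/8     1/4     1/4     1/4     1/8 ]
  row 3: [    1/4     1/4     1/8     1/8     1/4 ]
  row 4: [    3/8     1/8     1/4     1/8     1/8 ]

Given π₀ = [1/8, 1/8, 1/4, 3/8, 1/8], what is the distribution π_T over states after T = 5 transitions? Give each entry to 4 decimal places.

π = [0.1939, 0.1814, 0.2472, 0.2043, 0.1732]

t=0: π = [0.1250, 0.1250, 0.2500, 0.3750, 0.1250]
t=1: π = [0.2031, 0.2031, 0.2188, 0.1875, 0.1875]
t=2: π = [0.1953, 0.1758, 0.2520, 0.2031, 0.1738]
t=3: π = [0.1938, 0.1819, 0.2466, 0.2053, 0.1724]
t=4: π = [0.1938, 0.1815, 0.2471, 0.2043, 0.1734]
t=5: π = [0.1939, 0.1814, 0.2472, 0.2043, 0.1732]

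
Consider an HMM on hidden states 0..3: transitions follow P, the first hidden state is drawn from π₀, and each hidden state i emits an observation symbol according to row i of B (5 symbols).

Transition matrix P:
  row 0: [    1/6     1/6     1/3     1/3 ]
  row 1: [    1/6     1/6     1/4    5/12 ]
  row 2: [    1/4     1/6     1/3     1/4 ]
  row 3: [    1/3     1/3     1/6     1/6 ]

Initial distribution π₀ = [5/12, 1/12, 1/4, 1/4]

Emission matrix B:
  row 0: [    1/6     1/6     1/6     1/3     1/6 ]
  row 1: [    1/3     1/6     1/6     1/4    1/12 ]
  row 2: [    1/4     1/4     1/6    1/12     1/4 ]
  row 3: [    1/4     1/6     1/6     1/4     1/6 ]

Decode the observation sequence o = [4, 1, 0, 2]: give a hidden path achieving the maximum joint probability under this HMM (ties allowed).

t=0: δ = [6.944e-02, 6.944e-03, 6.250e-02, 4.167e-02]  (obs o_0=4)
t=1: δ = [2.604e-03, 2.315e-03, 5.787e-03, 3.858e-03]  ψ = [2, 3, 0, 0]  (obs o_1=1)
t=2: δ = [2.411e-04, 4.287e-04, 4.823e-04, 3.617e-04]  ψ = [2, 3, 2, 2]  (obs o_2=0)
t=3: δ = [2.009e-05, 2.009e-05, 2.679e-05, 2.977e-05]  ψ = [2, 3, 2, 1]  (obs o_3=2)
backtrack: best end state = 3; path = [0, 3, 1, 3]

path = [0, 3, 1, 3]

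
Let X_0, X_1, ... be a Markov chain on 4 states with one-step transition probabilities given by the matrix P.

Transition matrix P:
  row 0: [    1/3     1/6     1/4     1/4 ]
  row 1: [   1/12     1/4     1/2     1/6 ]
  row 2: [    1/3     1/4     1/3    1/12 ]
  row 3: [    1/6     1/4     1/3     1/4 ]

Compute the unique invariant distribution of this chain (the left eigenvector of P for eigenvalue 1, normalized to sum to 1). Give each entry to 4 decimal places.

Balance equations π_j = Σ_i π_i·P[i][j]:
  π_0 = 1/3·π_0 + 1/12·π_1 + 1/3·π_2 + 1/6·π_3
  π_1 = 1/6·π_0 + 1/4·π_1 + 1/4·π_2 + 1/4·π_3
  π_2 = 1/4·π_0 + 1/2·π_1 + 1/3·π_2 + 1/3·π_3
  normalize: π_0 + π_1 + π_2 + π_3 = 1
Solving the linear system gives exactly π = [45/182, 167/728, 73/208, 251/1456].

π = [0.2473, 0.2294, 0.3510, 0.1724]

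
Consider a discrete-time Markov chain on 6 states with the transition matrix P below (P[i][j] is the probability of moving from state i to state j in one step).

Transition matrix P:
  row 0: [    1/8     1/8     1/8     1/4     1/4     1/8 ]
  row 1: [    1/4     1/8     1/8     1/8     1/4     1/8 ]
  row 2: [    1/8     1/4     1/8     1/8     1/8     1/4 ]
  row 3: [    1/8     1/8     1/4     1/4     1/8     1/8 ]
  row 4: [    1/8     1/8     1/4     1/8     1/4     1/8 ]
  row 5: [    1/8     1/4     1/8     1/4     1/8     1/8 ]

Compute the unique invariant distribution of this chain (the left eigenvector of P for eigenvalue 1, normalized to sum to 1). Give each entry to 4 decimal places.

π = [0.1456, 0.1647, 0.1715, 0.1846, 0.1872, 0.1464]

Balance equations π_j = Σ_i π_i·P[i][j]:
  π_0 = 1/8·π_0 + 1/4·π_1 + 1/8·π_2 + 1/8·π_3 + 1/8·π_4 + 1/8·π_5
  π_1 = 1/8·π_0 + 1/8·π_1 + 1/4·π_2 + 1/8·π_3 + 1/8·π_4 + 1/4·π_5
  π_2 = 1/8·π_0 + 1/8·π_1 + 1/8·π_2 + 1/4·π_3 + 1/4·π_4 + 1/8·π_5
  π_3 = 1/4·π_0 + 1/8·π_1 + 1/8·π_2 + 1/4·π_3 + 1/8·π_4 + 1/4·π_5
  π_4 = 1/4·π_0 + 1/4·π_1 + 1/8·π_2 + 1/8·π_3 + 1/4·π_4 + 1/8·π_5
  normalize: π_0 + π_1 + π_2 + π_3 + π_4 + π_5 = 1
Solving the linear system gives exactly π = [692/4753, 783/4753, 815/4753, 6141/33271, 6228/33271, 696/4753].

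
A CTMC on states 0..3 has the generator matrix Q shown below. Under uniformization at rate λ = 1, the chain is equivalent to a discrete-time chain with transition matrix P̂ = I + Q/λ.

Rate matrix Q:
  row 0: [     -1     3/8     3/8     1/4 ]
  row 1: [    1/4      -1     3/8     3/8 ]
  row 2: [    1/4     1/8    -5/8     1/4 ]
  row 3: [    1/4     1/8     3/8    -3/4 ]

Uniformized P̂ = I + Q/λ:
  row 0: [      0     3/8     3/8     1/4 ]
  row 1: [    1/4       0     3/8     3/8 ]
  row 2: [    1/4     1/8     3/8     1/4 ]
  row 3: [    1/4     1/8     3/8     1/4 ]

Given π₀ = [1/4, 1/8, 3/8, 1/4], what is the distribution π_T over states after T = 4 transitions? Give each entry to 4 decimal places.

t=0: π = [0.2500, 0.1250, 0.3750, 0.2500]
t=1: π = [0.1875, 0.1719, 0.3750, 0.2656]
t=2: π = [0.2031, 0.1504, 0.3750, 0.2715]
t=3: π = [0.1992, 0.1570, 0.3750, 0.2688]
t=4: π = [0.2002, 0.1552, 0.3750, 0.2696]

π = [0.2002, 0.1552, 0.3750, 0.2696]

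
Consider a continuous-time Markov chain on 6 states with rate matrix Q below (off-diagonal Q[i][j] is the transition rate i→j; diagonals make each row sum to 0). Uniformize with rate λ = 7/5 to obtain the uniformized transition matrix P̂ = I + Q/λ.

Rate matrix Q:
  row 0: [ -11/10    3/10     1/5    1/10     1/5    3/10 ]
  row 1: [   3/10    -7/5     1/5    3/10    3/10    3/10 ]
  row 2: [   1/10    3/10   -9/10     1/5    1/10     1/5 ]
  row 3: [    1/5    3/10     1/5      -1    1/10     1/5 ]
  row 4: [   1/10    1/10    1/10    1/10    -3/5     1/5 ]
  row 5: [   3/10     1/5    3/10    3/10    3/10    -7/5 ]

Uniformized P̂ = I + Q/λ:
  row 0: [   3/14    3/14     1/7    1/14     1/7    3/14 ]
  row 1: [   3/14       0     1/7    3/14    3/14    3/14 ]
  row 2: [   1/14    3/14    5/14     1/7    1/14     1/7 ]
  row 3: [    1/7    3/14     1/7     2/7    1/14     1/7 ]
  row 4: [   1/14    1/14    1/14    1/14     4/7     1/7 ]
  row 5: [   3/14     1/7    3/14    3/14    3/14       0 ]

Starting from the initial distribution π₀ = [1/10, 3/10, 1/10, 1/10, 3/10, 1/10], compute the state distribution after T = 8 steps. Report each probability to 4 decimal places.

π = [0.1435, 0.1393, 0.1726, 0.1578, 0.2441, 0.1427]

t=0: π = [0.1000, 0.3000, 0.1000, 0.1000, 0.3000, 0.1000]
t=1: π = [0.1500, 0.1000, 0.1500, 0.1571, 0.2857, 0.1571]
t=2: π = [0.1408, 0.1408, 0.1658, 0.1526, 0.2617, 0.1383]
t=3: π = [0.1423, 0.1368, 0.1696, 0.1558, 0.2522, 0.1432]
t=4: π = [0.1429, 0.1387, 0.1714, 0.1569, 0.2477, 0.1423]
t=5: π = [0.1432, 0.1390, 0.1721, 0.1575, 0.2456, 0.1426]
t=6: π = [0.1434, 0.1392, 0.1724, 0.1577, 0.2447, 0.1426]
t=7: π = [0.1434, 0.1393, 0.1725, 0.1578, 0.2443, 0.1427]
t=8: π = [0.1435, 0.1393, 0.1726, 0.1578, 0.2441, 0.1427]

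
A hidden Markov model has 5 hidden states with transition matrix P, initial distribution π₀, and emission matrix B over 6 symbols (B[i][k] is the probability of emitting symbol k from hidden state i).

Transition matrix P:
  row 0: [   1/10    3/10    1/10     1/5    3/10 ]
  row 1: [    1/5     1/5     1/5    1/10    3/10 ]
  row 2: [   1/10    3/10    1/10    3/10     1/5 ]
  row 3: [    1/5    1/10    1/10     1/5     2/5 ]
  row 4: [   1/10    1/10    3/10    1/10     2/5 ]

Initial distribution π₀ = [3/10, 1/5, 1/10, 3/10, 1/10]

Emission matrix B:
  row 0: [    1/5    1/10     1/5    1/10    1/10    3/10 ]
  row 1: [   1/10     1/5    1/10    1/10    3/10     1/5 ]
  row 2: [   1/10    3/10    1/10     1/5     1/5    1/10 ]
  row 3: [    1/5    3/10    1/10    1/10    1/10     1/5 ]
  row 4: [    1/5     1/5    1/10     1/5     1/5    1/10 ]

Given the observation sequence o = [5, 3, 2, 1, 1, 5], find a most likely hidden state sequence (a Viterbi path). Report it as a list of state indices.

t=0: δ = [9.000e-02, 4.000e-02, 1.000e-02, 6.000e-02, 1.000e-02]  (obs o_0=5)
t=1: δ = [1.200e-03, 2.700e-03, 1.800e-03, 1.800e-03, 5.400e-03]  ψ = [3, 0, 0, 0, 0]  (obs o_1=3)
t=2: δ = [1.080e-04, 5.400e-05, 1.620e-04, 5.400e-05, 2.160e-04]  ψ = [1, 1, 4, 2, 4]  (obs o_2=2)
t=3: δ = [2.160e-06, 9.720e-06, 1.944e-05, 1.458e-05, 1.728e-05]  ψ = [4, 2, 4, 2, 4]  (obs o_3=1)
t=4: δ = [2.916e-07, 1.166e-06, 1.555e-06, 1.750e-06, 1.382e-06]  ψ = [3, 2, 4, 2, 4]  (obs o_4=1)
t=5: δ = [1.050e-07, 9.331e-08, 4.147e-08, 9.331e-08, 6.998e-08]  ψ = [3, 2, 4, 2, 3]  (obs o_5=5)
backtrack: best end state = 0; path = [0, 4, 4, 2, 3, 0]

path = [0, 4, 4, 2, 3, 0]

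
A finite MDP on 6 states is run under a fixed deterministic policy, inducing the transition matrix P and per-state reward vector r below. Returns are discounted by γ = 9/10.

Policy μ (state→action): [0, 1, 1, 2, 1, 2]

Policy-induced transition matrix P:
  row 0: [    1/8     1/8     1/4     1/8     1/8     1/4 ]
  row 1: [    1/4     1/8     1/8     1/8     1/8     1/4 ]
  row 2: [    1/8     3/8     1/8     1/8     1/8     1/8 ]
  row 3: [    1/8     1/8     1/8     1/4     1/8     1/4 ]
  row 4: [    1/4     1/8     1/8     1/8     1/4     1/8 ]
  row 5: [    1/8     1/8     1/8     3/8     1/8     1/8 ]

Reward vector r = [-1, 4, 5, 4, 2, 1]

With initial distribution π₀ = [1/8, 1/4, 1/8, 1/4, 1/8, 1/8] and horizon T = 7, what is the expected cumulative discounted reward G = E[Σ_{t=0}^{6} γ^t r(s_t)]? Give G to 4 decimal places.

t=0: π = [0.1250, 0.2500, 0.1250, 0.2500, 0.1250, 0.1250], E[r] = 2.8750, γ^t·E[r] = 2.875000, running G = 2.875000
t=1: π = [0.1719, 0.1563, 0.1406, 0.1875, 0.1406, 0.2031], E[r] = 2.3906, γ^t·E[r] = 2.151563, running G = 5.026563
t=2: π = [0.1621, 0.1602, 0.1465, 0.1992, 0.1426, 0.1895], E[r] = 2.4824, γ^t·E[r] = 2.010762, running G = 7.037324
t=3: π = [0.1628, 0.1616, 0.1453, 0.1973, 0.1428, 0.1902], E[r] = 2.4749, γ^t·E[r] = 1.804168, running G = 8.841492
t=4: π = [0.1631, 0.1613, 0.1454, 0.1972, 0.1429, 0.1902], E[r] = 2.4737, γ^t·E[r] = 1.623011, running G = 10.464503
t=5: π = [0.1630, 0.1613, 0.1454, 0.1972, 0.1429, 0.1902], E[r] = 2.4740, γ^t·E[r] = 1.460856, running G = 11.925359
t=6: π = [0.1630, 0.1613, 0.1454, 0.1972, 0.1429, 0.1902], E[r] = 2.4740, γ^t·E[r] = 1.314761, running G = 13.240120

G = 13.2401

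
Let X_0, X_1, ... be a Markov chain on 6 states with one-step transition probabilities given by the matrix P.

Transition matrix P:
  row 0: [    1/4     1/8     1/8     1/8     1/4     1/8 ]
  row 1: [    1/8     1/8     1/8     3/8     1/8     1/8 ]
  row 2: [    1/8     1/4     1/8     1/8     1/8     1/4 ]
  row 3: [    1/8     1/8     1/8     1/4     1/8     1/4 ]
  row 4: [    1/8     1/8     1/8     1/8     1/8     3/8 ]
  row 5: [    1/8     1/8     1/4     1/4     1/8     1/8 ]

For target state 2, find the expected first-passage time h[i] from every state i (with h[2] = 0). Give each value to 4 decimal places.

h = [6.7126, 6.7126, 0.0000, 6.6207, 6.5287, 5.8851]

First-step conditioning: h[2] = 0; for i ≠ 2, h[i] = 1 + Σ_k P[i][k]·h[k].
  h[0] = 1 + 1/4·h[0] + 1/8·h[1] + 1/8·h[3] + 1/4·h[4] + 1/8·h[5]
  h[1] = 1 + 1/8·h[0] + 1/8·h[1] + 3/8·h[3] + 1/8·h[4] + 1/8·h[5]
  h[3] = 1 + 1/8·h[0] + 1/8·h[1] + 1/4·h[3] + 1/8·h[4] + 1/4·h[5]
  h[4] = 1 + 1/8·h[0] + 1/8·h[1] + 1/8·h[3] + 1/8·h[4] + 3/8·h[5]
  h[5] = 1 + 1/8·h[0] + 1/8·h[1] + 1/4·h[3] + 1/8·h[4] + 1/8·h[5]
Solving the 5×5 linear system over states ≠ 2 gives exactly h = [584/87, 584/87, 0, 192/29, 568/87, 512/87] (h[2] = 0 is the target).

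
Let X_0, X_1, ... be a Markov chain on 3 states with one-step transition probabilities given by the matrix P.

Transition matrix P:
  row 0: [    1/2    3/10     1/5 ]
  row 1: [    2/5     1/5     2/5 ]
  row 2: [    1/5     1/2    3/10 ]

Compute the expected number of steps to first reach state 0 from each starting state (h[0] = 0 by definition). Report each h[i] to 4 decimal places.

First-step conditioning: h[0] = 0; for i ≠ 0, h[i] = 1 + Σ_k P[i][k]·h[k].
  h[1] = 1 + 1/5·h[1] + 2/5·h[2]
  h[2] = 1 + 1/2·h[1] + 3/10·h[2]
Solving the 2×2 linear system over states ≠ 0 gives exactly h = [0, 55/18, 65/18] (h[0] = 0 is the target).

h = [0.0000, 3.0556, 3.6111]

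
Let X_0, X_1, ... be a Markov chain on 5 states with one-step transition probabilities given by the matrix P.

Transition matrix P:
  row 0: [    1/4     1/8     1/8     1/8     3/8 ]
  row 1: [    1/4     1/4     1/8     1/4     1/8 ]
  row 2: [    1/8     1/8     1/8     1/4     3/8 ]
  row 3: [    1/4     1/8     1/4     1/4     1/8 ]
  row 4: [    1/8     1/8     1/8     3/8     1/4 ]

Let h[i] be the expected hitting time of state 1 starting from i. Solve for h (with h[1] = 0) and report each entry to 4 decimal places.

First-step conditioning: h[1] = 0; for i ≠ 1, h[i] = 1 + Σ_k P[i][k]·h[k].
  h[0] = 1 + 1/4·h[0] + 1/8·h[2] + 1/8·h[3] + 3/8·h[4]
  h[2] = 1 + 1/8·h[0] + 1/8·h[2] + 1/4·h[3] + 3/8·h[4]
  h[3] = 1 + 1/4·h[0] + 1/4·h[2] + 1/4·h[3] + 1/8·h[4]
  h[4] = 1 + 1/8·h[0] + 1/8·h[2] + 3/8·h[3] + 1/4·h[4]
Solving the 4×4 linear system over states ≠ 1 gives exactly h = [8, 0, 8, 8, 8] (h[1] = 0 is the target).

h = [8.0000, 0.0000, 8.0000, 8.0000, 8.0000]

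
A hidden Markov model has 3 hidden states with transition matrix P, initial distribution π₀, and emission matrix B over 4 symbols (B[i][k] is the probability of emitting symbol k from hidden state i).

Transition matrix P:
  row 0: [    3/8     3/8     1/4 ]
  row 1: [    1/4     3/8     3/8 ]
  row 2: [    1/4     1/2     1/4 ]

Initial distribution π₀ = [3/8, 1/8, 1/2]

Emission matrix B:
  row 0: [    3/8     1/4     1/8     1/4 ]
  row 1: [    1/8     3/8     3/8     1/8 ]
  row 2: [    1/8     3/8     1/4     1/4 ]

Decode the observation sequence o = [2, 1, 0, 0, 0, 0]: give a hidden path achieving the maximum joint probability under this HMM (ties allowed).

path = [2, 1, 0, 0, 0, 0]

t=0: δ = [4.688e-02, 4.688e-02, 1.250e-01]  (obs o_0=2)
t=1: δ = [7.812e-03, 2.344e-02, 1.172e-02]  ψ = [2, 2, 2]  (obs o_1=1)
t=2: δ = [2.197e-03, 1.099e-03, 1.099e-03]  ψ = [1, 1, 1]  (obs o_2=0)
t=3: δ = [3.090e-04, 1.030e-04, 6.866e-05]  ψ = [0, 0, 0]  (obs o_3=0)
t=4: δ = [4.345e-05, 1.448e-05, 9.656e-06]  ψ = [0, 0, 0]  (obs o_4=0)
t=5: δ = [6.110e-06, 2.037e-06, 1.358e-06]  ψ = [0, 0, 0]  (obs o_5=0)
backtrack: best end state = 0; path = [2, 1, 0, 0, 0, 0]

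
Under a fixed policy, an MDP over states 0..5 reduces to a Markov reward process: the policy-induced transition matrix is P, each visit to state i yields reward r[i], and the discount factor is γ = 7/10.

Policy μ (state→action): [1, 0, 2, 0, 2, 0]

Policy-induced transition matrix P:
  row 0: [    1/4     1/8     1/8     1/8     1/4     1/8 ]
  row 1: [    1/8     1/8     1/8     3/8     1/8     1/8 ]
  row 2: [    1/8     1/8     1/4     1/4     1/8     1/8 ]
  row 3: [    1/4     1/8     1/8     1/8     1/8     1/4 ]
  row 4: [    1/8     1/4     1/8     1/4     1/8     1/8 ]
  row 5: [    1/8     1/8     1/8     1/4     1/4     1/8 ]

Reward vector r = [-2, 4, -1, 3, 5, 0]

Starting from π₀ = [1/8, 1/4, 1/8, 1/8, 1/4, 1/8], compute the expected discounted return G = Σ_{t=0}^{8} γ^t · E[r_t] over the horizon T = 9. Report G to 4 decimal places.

t=0: π = [0.1250, 0.2500, 0.1250, 0.1250, 0.2500, 0.1250], E[r] = 2.2500, γ^t·E[r] = 2.250000, running G = 2.250000
t=1: π = [0.1563, 0.1563, 0.1406, 0.2500, 0.1563, 0.1406], E[r] = 1.7031, γ^t·E[r] = 1.192188, running G = 3.442188
t=2: π = [0.1758, 0.1445, 0.1426, 0.2188, 0.1621, 0.1563], E[r] = 1.5508, γ^t·E[r] = 0.759883, running G = 4.202070
t=3: π = [0.1743, 0.1453, 0.1428, 0.2188, 0.1665, 0.1523], E[r] = 1.5784, γ^t·E[r] = 0.541381, running G = 4.743451
t=4: π = [0.1741, 0.1458, 0.1429, 0.2190, 0.1658, 0.1523], E[r] = 1.5784, γ^t·E[r] = 0.378966, running G = 5.122417
t=5: π = [0.1741, 0.1457, 0.1429, 0.2191, 0.1658, 0.1524], E[r] = 1.5781, γ^t·E[r] = 0.265225, running G = 5.387643
t=6: π = [0.1742, 0.1457, 0.1429, 0.2191, 0.1658, 0.1524], E[r] = 1.5780, γ^t·E[r] = 0.185651, running G = 5.573293
t=7: π = [0.1742, 0.1457, 0.1429, 0.2191, 0.1658, 0.1524], E[r] = 1.5780, γ^t·E[r] = 0.129957, running G = 5.703251
t=8: π = [0.1742, 0.1457, 0.1429, 0.2191, 0.1658, 0.1524], E[r] = 1.5780, γ^t·E[r] = 0.090970, running G = 5.794220

G = 5.7942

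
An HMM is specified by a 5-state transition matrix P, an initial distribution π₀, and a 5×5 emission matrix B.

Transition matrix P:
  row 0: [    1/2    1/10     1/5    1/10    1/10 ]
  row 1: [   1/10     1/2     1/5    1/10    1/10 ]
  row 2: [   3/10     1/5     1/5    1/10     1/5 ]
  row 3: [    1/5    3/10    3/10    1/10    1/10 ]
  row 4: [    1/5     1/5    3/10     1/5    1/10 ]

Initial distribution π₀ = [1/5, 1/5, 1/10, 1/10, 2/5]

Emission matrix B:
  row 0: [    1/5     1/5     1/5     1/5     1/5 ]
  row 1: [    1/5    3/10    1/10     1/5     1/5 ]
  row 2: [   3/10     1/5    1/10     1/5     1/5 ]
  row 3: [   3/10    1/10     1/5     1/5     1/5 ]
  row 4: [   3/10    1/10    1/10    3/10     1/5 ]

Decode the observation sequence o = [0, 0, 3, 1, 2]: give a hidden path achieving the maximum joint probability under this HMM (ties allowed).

t=0: δ = [4.000e-02, 4.000e-02, 3.000e-02, 3.000e-02, 1.200e-01]  (obs o_0=0)
t=1: δ = [4.800e-03, 4.800e-03, 1.080e-02, 7.200e-03, 3.600e-03]  ψ = [4, 4, 4, 4, 4]  (obs o_1=0)
t=2: δ = [6.480e-04, 4.800e-04, 4.320e-04, 2.160e-04, 6.480e-04]  ψ = [2, 1, 2, 2, 2]  (obs o_2=3)
t=3: δ = [6.480e-05, 7.200e-05, 3.888e-05, 1.296e-05, 8.640e-06]  ψ = [0, 1, 4, 4, 2]  (obs o_3=1)
t=4: δ = [6.480e-06, 3.600e-06, 1.440e-06, 1.440e-06, 7.776e-07]  ψ = [0, 1, 1, 1, 2]  (obs o_4=2)
backtrack: best end state = 0; path = [4, 2, 0, 0, 0]

path = [4, 2, 0, 0, 0]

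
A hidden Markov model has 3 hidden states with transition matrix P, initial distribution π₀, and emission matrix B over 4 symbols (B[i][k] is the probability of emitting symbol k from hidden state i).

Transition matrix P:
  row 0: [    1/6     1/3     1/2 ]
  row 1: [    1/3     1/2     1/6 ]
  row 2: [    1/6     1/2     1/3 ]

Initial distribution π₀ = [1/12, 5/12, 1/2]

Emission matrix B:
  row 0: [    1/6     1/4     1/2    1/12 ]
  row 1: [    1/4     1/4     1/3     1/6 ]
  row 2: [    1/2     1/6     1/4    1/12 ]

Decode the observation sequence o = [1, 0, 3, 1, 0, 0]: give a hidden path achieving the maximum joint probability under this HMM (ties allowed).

path = [2, 2, 1, 0, 2, 2]

t=0: δ = [2.083e-02, 1.042e-01, 8.333e-02]  (obs o_0=1)
t=1: δ = [5.787e-03, 1.302e-02, 1.389e-02]  ψ = [1, 1, 2]  (obs o_1=0)
t=2: δ = [3.617e-04, 1.157e-03, 3.858e-04]  ψ = [1, 2, 2]  (obs o_2=3)
t=3: δ = [9.645e-05, 1.447e-04, 3.215e-05]  ψ = [1, 1, 1]  (obs o_3=1)
t=4: δ = [8.038e-06, 1.808e-05, 2.411e-05]  ψ = [1, 1, 0]  (obs o_4=0)
t=5: δ = [1.005e-06, 3.014e-06, 4.019e-06]  ψ = [1, 2, 2]  (obs o_5=0)
backtrack: best end state = 2; path = [2, 2, 1, 0, 2, 2]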